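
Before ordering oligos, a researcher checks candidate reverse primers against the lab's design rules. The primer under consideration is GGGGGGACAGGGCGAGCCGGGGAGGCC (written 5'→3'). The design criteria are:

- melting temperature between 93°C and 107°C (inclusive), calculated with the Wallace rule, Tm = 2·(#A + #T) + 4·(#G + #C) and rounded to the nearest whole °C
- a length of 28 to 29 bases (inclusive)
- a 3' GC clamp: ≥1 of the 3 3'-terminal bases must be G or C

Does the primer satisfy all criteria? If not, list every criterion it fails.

Fails: length.

Base counts: A=4, T=0, G=17, C=6 (length 27).
Tm: Tm = 2·4 + 4·23 = 100°C ✓
length: length 27, outside 28–29 ✗
GC clamp: 3' end GCC has 3 G/C ✓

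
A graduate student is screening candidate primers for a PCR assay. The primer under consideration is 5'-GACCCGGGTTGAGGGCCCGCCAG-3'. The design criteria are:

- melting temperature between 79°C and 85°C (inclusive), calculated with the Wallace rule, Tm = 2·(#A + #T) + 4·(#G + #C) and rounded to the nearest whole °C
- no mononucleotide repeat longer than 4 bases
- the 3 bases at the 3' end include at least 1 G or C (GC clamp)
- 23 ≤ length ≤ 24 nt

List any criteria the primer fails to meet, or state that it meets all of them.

Base counts: A=3, T=2, G=10, C=8 (length 23).
Tm: Tm = 2·5 + 4·18 = 82°C ✓
homopolymer run: longest run = 3 ✓
GC clamp: 3' end CAG has 2 G/C ✓
length: length 23 ✓

Meets all criteria.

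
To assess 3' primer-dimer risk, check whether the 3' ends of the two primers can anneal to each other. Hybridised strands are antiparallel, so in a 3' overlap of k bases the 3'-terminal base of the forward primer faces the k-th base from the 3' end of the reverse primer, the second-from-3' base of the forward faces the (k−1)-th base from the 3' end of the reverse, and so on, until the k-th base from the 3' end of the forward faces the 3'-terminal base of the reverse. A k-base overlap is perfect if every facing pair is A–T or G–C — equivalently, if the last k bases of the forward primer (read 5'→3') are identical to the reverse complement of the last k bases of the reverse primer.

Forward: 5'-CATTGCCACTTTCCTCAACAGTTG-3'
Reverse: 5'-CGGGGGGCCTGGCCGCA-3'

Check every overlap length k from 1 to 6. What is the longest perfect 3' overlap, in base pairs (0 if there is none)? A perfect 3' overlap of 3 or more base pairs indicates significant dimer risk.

Last 6 bases (5'→3') — forward …CAGTTG, reverse …GCCGCA.
Reverse complement of the reverse primer's last 6 bases: TGCGGC; its first k bases are the reverse complement of the reverse primer's last k bases, so a perfect k-base overlap needs the forward primer's last k bases to equal them.
Comparing (forward last k vs required): k=1: G vs T ✗; k=2: TG vs TG ✓; k=3: TTG vs TGC ✗; k=4: GTTG vs TGCG ✗; k=5: AGTTG vs TGCGG ✗; k=6: CAGTTG vs TGCGGC ✗.
Only k = 2 is perfect, so the longest perfect 3' overlap is 2.

Longest perfect overlap: 2 complementary base pairs; below the dimer-risk threshold (threshold 3).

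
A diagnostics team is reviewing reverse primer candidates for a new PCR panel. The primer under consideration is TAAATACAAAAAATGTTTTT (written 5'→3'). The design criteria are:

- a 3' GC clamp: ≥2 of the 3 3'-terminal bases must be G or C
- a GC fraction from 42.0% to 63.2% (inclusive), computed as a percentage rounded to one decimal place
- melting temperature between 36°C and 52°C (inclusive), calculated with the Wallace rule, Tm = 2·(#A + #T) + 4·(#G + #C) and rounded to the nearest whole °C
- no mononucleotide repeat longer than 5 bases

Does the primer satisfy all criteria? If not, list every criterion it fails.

Base counts: A=10, T=8, G=1, C=1 (length 20).
GC clamp: 3' end TTT has 0 G/C, need ≥2 ✗
GC content: GC 2/20 = 10.0%, outside 42.0–63.2% ✗
Tm: Tm = 2·18 + 4·2 = 44°C ✓
homopolymer run: longest run = 6, exceeds 5 ✗

Fails: GC clamp, GC content, homopolymer run.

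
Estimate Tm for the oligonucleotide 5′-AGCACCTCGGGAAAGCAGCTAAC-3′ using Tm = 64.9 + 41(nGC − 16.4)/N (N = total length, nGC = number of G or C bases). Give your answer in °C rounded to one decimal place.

58.8°C

Base counts: A=8, T=2, G=6, C=7; G+C = 13, N = 23.
Tm = 64.9 + 41·(13 − 16.4)/23 = 64.9 + -139.40/23 = 58.8°C.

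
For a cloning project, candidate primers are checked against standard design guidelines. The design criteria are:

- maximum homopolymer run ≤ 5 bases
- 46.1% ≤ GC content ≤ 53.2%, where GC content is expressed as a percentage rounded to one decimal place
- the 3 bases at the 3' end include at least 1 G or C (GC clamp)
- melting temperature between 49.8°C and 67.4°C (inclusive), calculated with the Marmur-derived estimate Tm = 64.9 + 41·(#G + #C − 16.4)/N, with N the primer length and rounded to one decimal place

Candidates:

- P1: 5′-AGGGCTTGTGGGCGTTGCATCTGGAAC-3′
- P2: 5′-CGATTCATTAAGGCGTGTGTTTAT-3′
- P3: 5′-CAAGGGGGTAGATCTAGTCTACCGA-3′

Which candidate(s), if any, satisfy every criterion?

P1 (27 nt, A=4 T=7 G=11 C=5): longest run = 3 ✓; GC 16/27 = 59.3%, outside 46.1–53.2% ✗; 3' end AAC has 1 G/C ✓; Tm = 64.9 + 41·(16 − 16.4)/27 = 64.3°C ✓ — fails.
P2 (24 nt, A=5 T=10 G=6 C=3): longest run = 3 ✓; GC 9/24 = 37.5%, outside 46.1–53.2% ✗; 3' end TAT has 0 G/C, need ≥1 ✗; Tm = 64.9 + 41·(9 − 16.4)/24 = 52.3°C ✓ — fails.
P3 (25 nt, A=7 T=5 G=8 C=5): longest run = 5 ✓; GC 13/25 = 52.0% ✓; 3' end CGA has 2 G/C ✓; Tm = 64.9 + 41·(13 − 16.4)/25 = 59.3°C ✓ — passes.

P3 only.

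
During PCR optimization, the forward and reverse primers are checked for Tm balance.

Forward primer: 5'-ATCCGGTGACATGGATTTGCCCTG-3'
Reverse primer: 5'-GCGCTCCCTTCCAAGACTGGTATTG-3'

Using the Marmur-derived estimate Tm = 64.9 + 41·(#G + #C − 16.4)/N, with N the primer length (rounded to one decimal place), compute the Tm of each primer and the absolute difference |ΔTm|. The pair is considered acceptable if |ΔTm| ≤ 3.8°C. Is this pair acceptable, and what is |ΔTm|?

|ΔTm| = 1.9°C; the pair is acceptable.

Forward: G+C = 13, N = 24 → Tm = 64.9 + 41·(13 − 16.4)/24 = 59.1°C.
Reverse: G+C = 14, N = 25 → Tm = 64.9 + 41·(14 − 16.4)/25 = 61.0°C.
|ΔTm| = |59.1 − 61.0| = 1.9°C, ≤ 3.8°C.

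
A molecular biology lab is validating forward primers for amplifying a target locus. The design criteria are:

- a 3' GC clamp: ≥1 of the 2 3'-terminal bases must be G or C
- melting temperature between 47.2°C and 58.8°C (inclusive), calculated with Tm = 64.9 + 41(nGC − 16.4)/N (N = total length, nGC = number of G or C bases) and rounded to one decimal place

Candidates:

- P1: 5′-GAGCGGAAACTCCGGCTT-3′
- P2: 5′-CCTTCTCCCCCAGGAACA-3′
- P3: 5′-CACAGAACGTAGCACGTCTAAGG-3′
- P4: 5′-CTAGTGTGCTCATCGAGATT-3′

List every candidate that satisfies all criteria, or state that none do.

P1 (18 nt, A=4 T=3 G=6 C=5): 3' end TT has 0 G/C, need ≥1 ✗; Tm = 64.9 + 41·(11 − 16.4)/18 = 52.6°C ✓ — fails.
P2 (18 nt, A=4 T=3 G=2 C=9): 3' end CA has 1 G/C ✓; Tm = 64.9 + 41·(11 − 16.4)/18 = 52.6°C ✓ — passes.
P3 (23 nt, A=8 T=3 G=6 C=6): 3' end GG has 2 G/C ✓; Tm = 64.9 + 41·(12 − 16.4)/23 = 57.1°C ✓ — passes.
P4 (20 nt, A=4 T=7 G=5 C=4): 3' end TT has 0 G/C, need ≥1 ✗; Tm = 64.9 + 41·(9 − 16.4)/20 = 49.7°C ✓ — fails.

P2 and P3.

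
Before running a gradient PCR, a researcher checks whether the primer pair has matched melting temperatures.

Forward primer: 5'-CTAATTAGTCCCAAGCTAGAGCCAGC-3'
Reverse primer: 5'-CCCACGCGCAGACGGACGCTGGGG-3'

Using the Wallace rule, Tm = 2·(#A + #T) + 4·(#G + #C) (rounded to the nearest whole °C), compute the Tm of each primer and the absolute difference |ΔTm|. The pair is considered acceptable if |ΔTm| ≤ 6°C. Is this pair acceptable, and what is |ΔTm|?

|ΔTm| = 8°C; the pair is not acceptable.

Forward: A=8 T=5 G=5 C=8 → Tm = 2·13 + 4·13 = 78°C.
Reverse: A=4 T=1 G=10 C=9 → Tm = 2·5 + 4·19 = 86°C.
|ΔTm| = |78 − 86| = 8°C, > 6°C.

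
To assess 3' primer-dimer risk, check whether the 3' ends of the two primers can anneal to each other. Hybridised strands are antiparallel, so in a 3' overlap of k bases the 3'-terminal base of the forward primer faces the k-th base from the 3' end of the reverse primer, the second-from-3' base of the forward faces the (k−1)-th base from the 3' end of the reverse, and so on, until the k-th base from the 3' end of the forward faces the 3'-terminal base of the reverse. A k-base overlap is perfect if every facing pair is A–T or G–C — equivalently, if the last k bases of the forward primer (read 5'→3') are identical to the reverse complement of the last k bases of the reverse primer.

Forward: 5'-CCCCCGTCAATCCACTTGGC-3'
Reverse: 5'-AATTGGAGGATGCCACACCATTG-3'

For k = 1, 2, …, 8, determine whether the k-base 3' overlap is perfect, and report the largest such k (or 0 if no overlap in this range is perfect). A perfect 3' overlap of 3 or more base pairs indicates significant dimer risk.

Last 8 bases (5'→3') — forward …CACTTGGC, reverse …CACCATTG.
Reverse complement of the reverse primer's last 8 bases: CAATGGTG; its first k bases are the reverse complement of the reverse primer's last k bases, so a perfect k-base overlap needs the forward primer's last k bases to equal them.
Comparing (forward last k vs required): k=1: C vs C ✓; k=2: GC vs CA ✗; k=3: GGC vs CAA ✗; k=4: TGGC vs CAAT ✗; k=5: TTGGC vs CAATG ✗; k=6: CTTGGC vs CAATGG ✗; k=7: ACTTGGC vs CAATGGT ✗; k=8: CACTTGGC vs CAATGGTG ✗.
Only k = 1 is perfect, so the longest perfect 3' overlap is 1.

Longest perfect overlap: 1 complementary base pair; below the dimer-risk threshold (threshold 3).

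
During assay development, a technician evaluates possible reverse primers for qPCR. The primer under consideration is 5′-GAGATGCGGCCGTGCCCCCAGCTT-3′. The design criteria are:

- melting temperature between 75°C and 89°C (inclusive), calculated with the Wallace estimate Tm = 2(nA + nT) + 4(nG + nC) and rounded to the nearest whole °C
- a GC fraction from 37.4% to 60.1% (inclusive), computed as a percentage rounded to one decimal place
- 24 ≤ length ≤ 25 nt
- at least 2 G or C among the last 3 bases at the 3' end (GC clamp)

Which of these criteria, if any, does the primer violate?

Fails: GC content, GC clamp.

Base counts: A=3, T=4, G=8, C=9 (length 24).
Tm: Tm = 2·7 + 4·17 = 82°C ✓
GC content: GC 17/24 = 70.8%, outside 37.4–60.1% ✗
length: length 24 ✓
GC clamp: 3' end CTT has 1 G/C, need ≥2 ✗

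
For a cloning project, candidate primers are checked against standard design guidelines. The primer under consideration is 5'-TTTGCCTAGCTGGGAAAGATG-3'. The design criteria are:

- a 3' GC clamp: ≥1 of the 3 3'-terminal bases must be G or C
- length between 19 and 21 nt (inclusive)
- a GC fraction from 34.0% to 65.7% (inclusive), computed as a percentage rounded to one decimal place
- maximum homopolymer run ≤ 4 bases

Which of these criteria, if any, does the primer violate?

Base counts: A=5, T=6, G=7, C=3 (length 21).
GC clamp: 3' end ATG has 1 G/C ✓
length: length 21 ✓
GC content: GC 10/21 = 47.6% ✓
homopolymer run: longest run = 3 ✓

Meets all criteria.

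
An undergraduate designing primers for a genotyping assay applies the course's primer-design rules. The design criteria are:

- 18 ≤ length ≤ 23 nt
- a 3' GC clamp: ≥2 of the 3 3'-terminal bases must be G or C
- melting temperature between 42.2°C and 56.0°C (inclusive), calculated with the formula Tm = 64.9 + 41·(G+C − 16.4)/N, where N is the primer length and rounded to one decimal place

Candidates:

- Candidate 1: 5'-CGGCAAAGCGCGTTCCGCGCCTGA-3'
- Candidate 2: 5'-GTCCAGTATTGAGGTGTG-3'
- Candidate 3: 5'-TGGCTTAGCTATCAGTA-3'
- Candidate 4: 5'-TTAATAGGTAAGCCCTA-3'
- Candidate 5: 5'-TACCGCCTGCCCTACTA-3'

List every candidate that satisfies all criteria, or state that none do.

Candidate 1 (24 nt, A=4 T=3 G=8 C=9): length 24, outside 18–23 ✗; 3' end TGA has 1 G/C, need ≥2 ✗; Tm = 64.9 + 41·(17 − 16.4)/24 = 65.9°C, outside 42.2–56.0°C ✗ — fails.
Candidate 2 (18 nt, A=3 T=6 G=7 C=2): length 18 ✓; 3' end GTG has 2 G/C ✓; Tm = 64.9 + 41·(9 − 16.4)/18 = 48.0°C ✓ — passes.
Candidate 3 (17 nt, A=4 T=6 G=4 C=3): length 17, outside 18–23 ✗; 3' end GTA has 1 G/C, need ≥2 ✗; Tm = 64.9 + 41·(7 − 16.4)/17 = 42.2°C ✓ — fails.
Candidate 4 (17 nt, A=6 T=5 G=3 C=3): length 17, outside 18–23 ✗; 3' end CTA has 1 G/C, need ≥2 ✗; Tm = 64.9 + 41·(6 − 16.4)/17 = 39.8°C, outside 42.2–56.0°C ✗ — fails.
Candidate 5 (17 nt, A=3 T=4 G=2 C=8): length 17, outside 18–23 ✗; 3' end CTA has 1 G/C, need ≥2 ✗; Tm = 64.9 + 41·(10 − 16.4)/17 = 49.5°C ✓ — fails.

Candidate 2 only.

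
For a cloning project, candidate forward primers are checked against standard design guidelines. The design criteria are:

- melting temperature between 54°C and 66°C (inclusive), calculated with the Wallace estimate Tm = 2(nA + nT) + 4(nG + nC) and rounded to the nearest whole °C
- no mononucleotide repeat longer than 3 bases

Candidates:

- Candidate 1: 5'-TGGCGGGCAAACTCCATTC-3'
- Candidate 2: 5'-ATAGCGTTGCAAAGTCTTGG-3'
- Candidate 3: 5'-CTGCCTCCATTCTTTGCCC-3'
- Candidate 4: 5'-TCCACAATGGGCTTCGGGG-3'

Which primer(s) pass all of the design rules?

Candidate 1, Candidate 2 and Candidate 3.

Candidate 1 (19 nt, A=4 T=4 G=5 C=6): Tm = 2·8 + 4·11 = 60°C ✓; longest run = 3 ✓ — passes.
Candidate 2 (20 nt, A=5 T=6 G=6 C=3): Tm = 2·11 + 4·9 = 58°C ✓; longest run = 3 ✓ — passes.
Candidate 3 (19 nt, A=1 T=7 G=2 C=9): Tm = 2·8 + 4·11 = 60°C ✓; longest run = 3 ✓ — passes.
Candidate 4 (19 nt, A=3 T=4 G=7 C=5): Tm = 2·7 + 4·12 = 62°C ✓; longest run = 4, exceeds 3 ✗ — fails.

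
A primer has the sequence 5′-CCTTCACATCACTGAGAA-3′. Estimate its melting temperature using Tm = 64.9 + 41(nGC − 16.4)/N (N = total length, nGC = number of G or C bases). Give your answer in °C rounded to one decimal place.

45.8°C

Base counts: A=6, T=4, G=2, C=6; G+C = 8, N = 18.
Tm = 64.9 + 41·(8 − 16.4)/18 = 64.9 + -344.40/18 = 45.8°C.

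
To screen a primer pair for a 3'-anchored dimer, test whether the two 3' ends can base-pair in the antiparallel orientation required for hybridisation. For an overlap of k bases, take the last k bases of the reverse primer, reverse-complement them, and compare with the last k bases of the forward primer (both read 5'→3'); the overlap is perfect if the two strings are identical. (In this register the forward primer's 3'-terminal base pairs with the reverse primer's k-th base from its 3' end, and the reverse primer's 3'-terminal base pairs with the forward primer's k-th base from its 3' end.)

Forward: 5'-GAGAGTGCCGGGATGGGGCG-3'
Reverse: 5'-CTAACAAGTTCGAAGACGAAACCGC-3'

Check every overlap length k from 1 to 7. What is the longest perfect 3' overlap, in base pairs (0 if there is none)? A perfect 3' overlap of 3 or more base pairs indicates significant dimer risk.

Longest perfect overlap: 3 complementary base pairs; significant dimer risk (threshold 3).

Last 7 bases (5'→3') — forward …TGGGGCG, reverse …AAACCGC.
Reverse complement of the reverse primer's last 7 bases: GCGGTTT; its first k bases are the reverse complement of the reverse primer's last k bases, so a perfect k-base overlap needs the forward primer's last k bases to equal them.
Comparing (forward last k vs required): k=1: G vs G ✓; k=2: CG vs GC ✗; k=3: GCG vs GCG ✓; k=4: GGCG vs GCGG ✗; k=5: GGGCG vs GCGGT ✗; k=6: GGGGCG vs GCGGTT ✗; k=7: TGGGGCG vs GCGGTTT ✗.
Perfect overlaps at k = 1, 3; the largest is 3.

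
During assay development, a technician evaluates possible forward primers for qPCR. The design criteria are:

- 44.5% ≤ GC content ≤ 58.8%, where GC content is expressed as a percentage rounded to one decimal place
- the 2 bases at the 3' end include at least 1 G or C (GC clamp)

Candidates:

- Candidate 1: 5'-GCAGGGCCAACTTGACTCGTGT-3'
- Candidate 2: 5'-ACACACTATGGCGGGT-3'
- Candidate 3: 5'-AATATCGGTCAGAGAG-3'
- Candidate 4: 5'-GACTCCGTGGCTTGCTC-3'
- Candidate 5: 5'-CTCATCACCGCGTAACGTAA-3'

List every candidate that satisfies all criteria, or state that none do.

Candidate 2 only.

Candidate 1 (22 nt, A=4 T=5 G=7 C=6): GC 13/22 = 59.1%, outside 44.5–58.8% ✗; 3' end GT has 1 G/C ✓ — fails.
Candidate 2 (16 nt, A=4 T=3 G=5 C=4): GC 9/16 = 56.3% ✓; 3' end GT has 1 G/C ✓ — passes.
Candidate 3 (16 nt, A=6 T=3 G=5 C=2): GC 7/16 = 43.8%, outside 44.5–58.8% ✗; 3' end AG has 1 G/C ✓ — fails.
Candidate 4 (17 nt, A=1 T=5 G=5 C=6): GC 11/17 = 64.7%, outside 44.5–58.8% ✗; 3' end TC has 1 G/C ✓ — fails.
Candidate 5 (20 nt, A=6 T=4 G=3 C=7): GC 10/20 = 50.0% ✓; 3' end AA has 0 G/C, need ≥1 ✗ — fails.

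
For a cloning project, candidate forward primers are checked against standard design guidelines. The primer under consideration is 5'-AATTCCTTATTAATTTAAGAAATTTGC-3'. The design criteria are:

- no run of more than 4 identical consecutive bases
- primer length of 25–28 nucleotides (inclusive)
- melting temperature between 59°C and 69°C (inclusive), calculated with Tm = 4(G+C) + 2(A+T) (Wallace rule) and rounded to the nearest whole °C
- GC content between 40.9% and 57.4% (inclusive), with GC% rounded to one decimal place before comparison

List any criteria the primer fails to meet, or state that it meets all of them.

Fails: GC content.

Base counts: A=10, T=12, G=2, C=3 (length 27).
homopolymer run: longest run = 3 ✓
length: length 27 ✓
Tm: Tm = 2·22 + 4·5 = 64°C ✓
GC content: GC 5/27 = 18.5%, outside 40.9–57.4% ✗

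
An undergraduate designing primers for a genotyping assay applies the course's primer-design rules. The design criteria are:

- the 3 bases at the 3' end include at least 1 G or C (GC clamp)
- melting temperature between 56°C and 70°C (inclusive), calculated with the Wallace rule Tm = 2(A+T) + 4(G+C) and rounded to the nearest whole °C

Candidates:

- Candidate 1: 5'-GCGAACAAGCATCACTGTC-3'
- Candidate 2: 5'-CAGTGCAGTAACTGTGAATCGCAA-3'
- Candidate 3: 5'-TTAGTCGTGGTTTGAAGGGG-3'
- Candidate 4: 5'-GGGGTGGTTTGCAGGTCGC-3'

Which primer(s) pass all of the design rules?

Candidate 1 (19 nt, A=6 T=3 G=4 C=6): 3' end GTC has 2 G/C ✓; Tm = 2·9 + 4·10 = 58°C ✓ — passes.
Candidate 2 (24 nt, A=8 T=5 G=6 C=5): 3' end CAA has 1 G/C ✓; Tm = 2·13 + 4·11 = 70°C ✓ — passes.
Candidate 3 (20 nt, A=3 T=7 G=9 C=1): 3' end GGG has 3 G/C ✓; Tm = 2·10 + 4·10 = 60°C ✓ — passes.
Candidate 4 (19 nt, A=1 T=5 G=10 C=3): 3' end CGC has 3 G/C ✓; Tm = 2·6 + 4·13 = 64°C ✓ — passes.

Candidate 1, Candidate 2, Candidate 3 and Candidate 4.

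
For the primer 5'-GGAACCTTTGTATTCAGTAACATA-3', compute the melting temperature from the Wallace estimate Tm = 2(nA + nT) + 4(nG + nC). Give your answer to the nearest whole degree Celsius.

64°C

Base counts: A=8, T=8, G=4, C=4 (length 24).
Tm = 2·(8+8) + 4·(4+4) = 2·16 + 4·8 = 32 + 32 = 64°C.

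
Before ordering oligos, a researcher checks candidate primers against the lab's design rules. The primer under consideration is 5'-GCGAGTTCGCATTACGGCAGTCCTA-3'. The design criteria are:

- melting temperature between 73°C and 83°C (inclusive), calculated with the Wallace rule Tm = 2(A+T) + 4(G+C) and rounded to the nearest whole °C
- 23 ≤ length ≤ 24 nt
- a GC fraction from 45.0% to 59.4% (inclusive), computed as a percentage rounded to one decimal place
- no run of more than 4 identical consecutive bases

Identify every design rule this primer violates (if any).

Fails: length.

Base counts: A=5, T=6, G=7, C=7 (length 25).
Tm: Tm = 2·11 + 4·14 = 78°C ✓
length: length 25, outside 23–24 ✗
GC content: GC 14/25 = 56.0% ✓
homopolymer run: longest run = 2 ✓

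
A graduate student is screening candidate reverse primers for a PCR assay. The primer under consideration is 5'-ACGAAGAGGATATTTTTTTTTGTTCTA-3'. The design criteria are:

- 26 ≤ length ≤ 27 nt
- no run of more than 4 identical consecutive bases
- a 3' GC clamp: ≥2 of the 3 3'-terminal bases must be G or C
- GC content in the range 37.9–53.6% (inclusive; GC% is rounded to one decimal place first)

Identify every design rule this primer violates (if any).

Base counts: A=7, T=13, G=5, C=2 (length 27).
length: length 27 ✓
homopolymer run: longest run = 9, exceeds 4 ✗
GC clamp: 3' end CTA has 1 G/C, need ≥2 ✗
GC content: GC 7/27 = 25.9%, outside 37.9–53.6% ✗

Fails: homopolymer run, GC clamp, GC content.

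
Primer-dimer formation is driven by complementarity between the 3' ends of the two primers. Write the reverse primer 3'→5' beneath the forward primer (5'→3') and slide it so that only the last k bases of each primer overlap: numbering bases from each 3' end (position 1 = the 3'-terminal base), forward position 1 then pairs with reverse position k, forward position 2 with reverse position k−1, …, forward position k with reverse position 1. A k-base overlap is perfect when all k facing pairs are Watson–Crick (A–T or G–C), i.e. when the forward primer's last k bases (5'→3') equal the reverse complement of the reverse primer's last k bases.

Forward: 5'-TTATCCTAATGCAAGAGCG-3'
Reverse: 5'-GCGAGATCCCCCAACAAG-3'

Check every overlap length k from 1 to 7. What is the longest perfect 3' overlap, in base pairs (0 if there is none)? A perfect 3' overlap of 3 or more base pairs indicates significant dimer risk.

Last 7 bases (5'→3') — forward …AAGAGCG, reverse …CAACAAG.
Reverse complement of the reverse primer's last 7 bases: CTTGTTG; its first k bases are the reverse complement of the reverse primer's last k bases, so a perfect k-base overlap needs the forward primer's last k bases to equal them.
Comparing (forward last k vs required): k=1: G vs C ✗; k=2: CG vs CT ✗; k=3: GCG vs CTT ✗; k=4: AGCG vs CTTG ✗; k=5: GAGCG vs CTTGT ✗; k=6: AGAGCG vs CTTGTT ✗; k=7: AAGAGCG vs CTTGTTG ✗.
No overlap length from 1 to 7 is perfect, so the longest perfect 3' overlap is 0.

Longest perfect overlap: 0 complementary base pairs; below the dimer-risk threshold (threshold 3).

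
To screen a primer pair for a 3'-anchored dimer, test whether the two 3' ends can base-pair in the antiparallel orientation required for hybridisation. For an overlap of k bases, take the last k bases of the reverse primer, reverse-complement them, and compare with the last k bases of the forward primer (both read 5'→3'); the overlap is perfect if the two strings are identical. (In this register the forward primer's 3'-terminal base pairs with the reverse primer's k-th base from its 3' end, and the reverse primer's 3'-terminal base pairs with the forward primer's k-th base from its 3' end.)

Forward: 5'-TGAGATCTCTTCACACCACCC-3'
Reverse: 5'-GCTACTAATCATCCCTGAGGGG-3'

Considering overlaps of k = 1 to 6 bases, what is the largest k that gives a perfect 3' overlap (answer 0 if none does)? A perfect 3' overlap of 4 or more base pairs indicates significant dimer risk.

Last 6 bases (5'→3') — forward …CCACCC, reverse …GAGGGG.
Reverse complement of the reverse primer's last 6 bases: CCCCTC; its first k bases are the reverse complement of the reverse primer's last k bases, so a perfect k-base overlap needs the forward primer's last k bases to equal them.
Comparing (forward last k vs required): k=1: C vs C ✓; k=2: CC vs CC ✓; k=3: CCC vs CCC ✓; k=4: ACCC vs CCCC ✗; k=5: CACCC vs CCCCT ✗; k=6: CCACCC vs CCCCTC ✗.
Perfect overlaps at k = 1, 2, 3; the largest is 3.

Longest perfect overlap: 3 complementary base pairs; below the dimer-risk threshold (threshold 4).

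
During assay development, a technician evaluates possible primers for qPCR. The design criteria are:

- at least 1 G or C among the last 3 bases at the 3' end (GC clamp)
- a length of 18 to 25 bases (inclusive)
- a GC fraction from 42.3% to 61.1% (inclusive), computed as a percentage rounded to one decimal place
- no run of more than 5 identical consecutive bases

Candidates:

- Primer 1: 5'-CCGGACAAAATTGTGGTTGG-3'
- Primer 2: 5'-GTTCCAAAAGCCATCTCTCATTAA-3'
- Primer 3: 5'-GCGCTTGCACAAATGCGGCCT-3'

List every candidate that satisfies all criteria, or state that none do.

Primer 1 only.

Primer 1 (20 nt, A=5 T=5 G=7 C=3): 3' end TGG has 2 G/C ✓; length 20 ✓; GC 10/20 = 50.0% ✓; longest run = 4 ✓ — passes.
Primer 2 (24 nt, A=8 T=7 G=2 C=7): 3' end TAA has 0 G/C, need ≥1 ✗; length 24 ✓; GC 9/24 = 37.5%, outside 42.3–61.1% ✗; longest run = 4 ✓ — fails.
Primer 3 (21 nt, A=4 T=4 G=6 C=7): 3' end CCT has 2 G/C ✓; length 21 ✓; GC 13/21 = 61.9%, outside 42.3–61.1% ✗; longest run = 3 ✓ — fails.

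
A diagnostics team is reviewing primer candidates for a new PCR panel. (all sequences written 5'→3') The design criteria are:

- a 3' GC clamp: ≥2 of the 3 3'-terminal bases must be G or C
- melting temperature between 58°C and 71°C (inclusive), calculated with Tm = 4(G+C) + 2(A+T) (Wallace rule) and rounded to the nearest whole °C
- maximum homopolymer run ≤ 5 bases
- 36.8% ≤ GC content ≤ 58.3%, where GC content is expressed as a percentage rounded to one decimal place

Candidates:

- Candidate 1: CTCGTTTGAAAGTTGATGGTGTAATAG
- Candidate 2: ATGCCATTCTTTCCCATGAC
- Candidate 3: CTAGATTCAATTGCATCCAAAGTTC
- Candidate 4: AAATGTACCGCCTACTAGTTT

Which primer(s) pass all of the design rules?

Candidate 2 only.

Candidate 1 (27 nt, A=7 T=10 G=8 C=2): 3' end TAG has 1 G/C, need ≥2 ✗; Tm = 2·17 + 4·10 = 74°C, outside 58–71°C ✗; longest run = 3 ✓; GC 10/27 = 37.0% ✓ — fails.
Candidate 2 (20 nt, A=4 T=7 G=2 C=7): 3' end GAC has 2 G/C ✓; Tm = 2·11 + 4·9 = 58°C ✓; longest run = 3 ✓; GC 9/20 = 45.0% ✓ — passes.
Candidate 3 (25 nt, A=8 T=8 G=3 C=6): 3' end TTC has 1 G/C, need ≥2 ✗; Tm = 2·16 + 4·9 = 68°C ✓; longest run = 3 ✓; GC 9/25 = 36.0%, outside 36.8–58.3% ✗ — fails.
Candidate 4 (21 nt, A=6 T=7 G=3 C=5): 3' end TTT has 0 G/C, need ≥2 ✗; Tm = 2·13 + 4·8 = 58°C ✓; longest run = 3 ✓; GC 8/21 = 38.1% ✓ — fails.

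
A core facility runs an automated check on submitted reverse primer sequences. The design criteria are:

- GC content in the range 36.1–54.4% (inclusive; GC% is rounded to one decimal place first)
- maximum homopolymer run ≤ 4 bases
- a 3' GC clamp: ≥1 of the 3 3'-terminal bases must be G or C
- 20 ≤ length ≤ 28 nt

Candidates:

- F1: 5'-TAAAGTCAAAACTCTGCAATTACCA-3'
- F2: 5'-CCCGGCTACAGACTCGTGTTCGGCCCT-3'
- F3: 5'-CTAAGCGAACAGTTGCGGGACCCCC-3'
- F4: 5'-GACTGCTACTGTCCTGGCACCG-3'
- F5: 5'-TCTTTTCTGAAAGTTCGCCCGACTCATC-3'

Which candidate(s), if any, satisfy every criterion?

F1 (25 nt, A=11 T=6 G=2 C=6): GC 8/25 = 32.0%, outside 36.1–54.4% ✗; longest run = 4 ✓; 3' end CCA has 2 G/C ✓; length 25 ✓ — fails.
F2 (27 nt, A=3 T=6 G=7 C=11): GC 18/27 = 66.7%, outside 36.1–54.4% ✗; longest run = 3 ✓; 3' end CCT has 2 G/C ✓; length 27 ✓ — fails.
F3 (25 nt, A=6 T=3 G=7 C=9): GC 16/25 = 64.0%, outside 36.1–54.4% ✗; longest run = 5, exceeds 4 ✗; 3' end CCC has 3 G/C ✓; length 25 ✓ — fails.
F4 (22 nt, A=3 T=5 G=6 C=8): GC 14/22 = 63.6%, outside 36.1–54.4% ✗; longest run = 2 ✓; 3' end CCG has 3 G/C ✓; length 22 ✓ — fails.
F5 (28 nt, A=5 T=10 G=4 C=9): GC 13/28 = 46.4% ✓; longest run = 4 ✓; 3' end ATC has 1 G/C ✓; length 28 ✓ — passes.

F5 only.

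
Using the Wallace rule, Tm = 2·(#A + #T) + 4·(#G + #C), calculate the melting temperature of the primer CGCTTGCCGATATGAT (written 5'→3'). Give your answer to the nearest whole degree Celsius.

48°C

Base counts: A=3, T=5, G=4, C=4 (length 16).
Tm = 2·(3+5) + 4·(4+4) = 2·8 + 4·8 = 16 + 32 = 48°C.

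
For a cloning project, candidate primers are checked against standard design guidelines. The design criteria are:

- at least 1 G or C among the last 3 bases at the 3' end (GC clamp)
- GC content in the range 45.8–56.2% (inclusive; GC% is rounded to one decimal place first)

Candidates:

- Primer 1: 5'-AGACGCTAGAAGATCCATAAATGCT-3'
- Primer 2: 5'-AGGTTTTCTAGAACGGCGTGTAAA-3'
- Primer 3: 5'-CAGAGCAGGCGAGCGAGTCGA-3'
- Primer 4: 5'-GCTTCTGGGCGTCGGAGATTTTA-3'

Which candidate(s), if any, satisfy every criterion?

Primer 1 (25 nt, A=10 T=5 G=5 C=5): 3' end GCT has 2 G/C ✓; GC 10/25 = 40.0%, outside 45.8–56.2% ✗ — fails.
Primer 2 (24 nt, A=7 T=7 G=7 C=3): 3' end AAA has 0 G/C, need ≥1 ✗; GC 10/24 = 41.7%, outside 45.8–56.2% ✗ — fails.
Primer 3 (21 nt, A=6 T=1 G=9 C=5): 3' end CGA has 2 G/C ✓; GC 14/21 = 66.7%, outside 45.8–56.2% ✗ — fails.
Primer 4 (23 nt, A=3 T=8 G=8 C=4): 3' end TTA has 0 G/C, need ≥1 ✗; GC 12/23 = 52.2% ✓ — fails.

None of the candidates satisfy all criteria.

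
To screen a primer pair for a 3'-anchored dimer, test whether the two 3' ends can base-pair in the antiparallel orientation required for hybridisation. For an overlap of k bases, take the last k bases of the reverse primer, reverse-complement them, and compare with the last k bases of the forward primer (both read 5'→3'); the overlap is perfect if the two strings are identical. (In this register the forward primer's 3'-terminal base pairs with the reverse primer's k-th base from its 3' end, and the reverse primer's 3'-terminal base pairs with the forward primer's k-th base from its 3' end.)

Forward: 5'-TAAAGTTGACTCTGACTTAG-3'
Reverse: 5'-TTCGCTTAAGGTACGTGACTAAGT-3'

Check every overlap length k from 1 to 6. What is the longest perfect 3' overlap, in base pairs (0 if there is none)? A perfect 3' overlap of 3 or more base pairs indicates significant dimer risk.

Last 6 bases (5'→3') — forward …ACTTAG, reverse …CTAAGT.
Reverse complement of the reverse primer's last 6 bases: ACTTAG; its first k bases are the reverse complement of the reverse primer's last k bases, so a perfect k-base overlap needs the forward primer's last k bases to equal them.
Comparing (forward last k vs required): k=1: G vs A ✗; k=2: AG vs AC ✗; k=3: TAG vs ACT ✗; k=4: TTAG vs ACTT ✗; k=5: CTTAG vs ACTTA ✗; k=6: ACTTAG vs ACTTAG ✓.
Only k = 6 is perfect, so the longest perfect 3' overlap is 6.

Longest perfect overlap: 6 complementary base pairs; significant dimer risk (threshold 3).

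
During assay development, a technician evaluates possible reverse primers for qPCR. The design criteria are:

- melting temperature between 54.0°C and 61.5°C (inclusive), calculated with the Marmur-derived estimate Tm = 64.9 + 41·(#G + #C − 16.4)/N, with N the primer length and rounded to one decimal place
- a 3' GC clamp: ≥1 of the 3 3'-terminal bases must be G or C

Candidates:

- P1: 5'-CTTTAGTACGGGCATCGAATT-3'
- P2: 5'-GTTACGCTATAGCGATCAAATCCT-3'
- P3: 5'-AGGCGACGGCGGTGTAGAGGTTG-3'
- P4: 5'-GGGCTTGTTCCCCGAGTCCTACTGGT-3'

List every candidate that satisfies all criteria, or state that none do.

P1 (21 nt, A=5 T=7 G=5 C=4): Tm = 64.9 + 41·(9 − 16.4)/21 = 50.5°C, outside 54.0–61.5°C ✗; 3' end ATT has 0 G/C, need ≥1 ✗ — fails.
P2 (24 nt, A=7 T=7 G=4 C=6): Tm = 64.9 + 41·(10 − 16.4)/24 = 54.0°C ✓; 3' end CCT has 2 G/C ✓ — passes.
P3 (23 nt, A=4 T=4 G=12 C=3): Tm = 64.9 + 41·(15 − 16.4)/23 = 62.4°C, outside 54.0–61.5°C ✗; 3' end TTG has 1 G/C ✓ — fails.
P4 (26 nt, A=2 T=8 G=8 C=8): Tm = 64.9 + 41·(16 − 16.4)/26 = 64.3°C, outside 54.0–61.5°C ✗; 3' end GGT has 2 G/C ✓ — fails.

P2 only.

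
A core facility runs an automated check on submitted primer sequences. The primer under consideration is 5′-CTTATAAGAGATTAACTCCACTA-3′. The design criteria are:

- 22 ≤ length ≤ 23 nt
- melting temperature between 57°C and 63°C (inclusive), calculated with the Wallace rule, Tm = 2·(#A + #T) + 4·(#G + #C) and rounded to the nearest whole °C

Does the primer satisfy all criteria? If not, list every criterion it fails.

Base counts: A=9, T=7, G=2, C=5 (length 23).
length: length 23 ✓
Tm: Tm = 2·16 + 4·7 = 60°C ✓

Meets all criteria.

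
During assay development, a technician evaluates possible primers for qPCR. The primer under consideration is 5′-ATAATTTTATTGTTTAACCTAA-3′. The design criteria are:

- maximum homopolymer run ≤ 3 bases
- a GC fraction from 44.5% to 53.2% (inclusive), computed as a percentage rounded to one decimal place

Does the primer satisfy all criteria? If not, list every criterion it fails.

Fails: homopolymer run, GC content.

Base counts: A=8, T=11, G=1, C=2 (length 22).
homopolymer run: longest run = 4, exceeds 3 ✗
GC content: GC 3/22 = 13.6%, outside 44.5–53.2% ✗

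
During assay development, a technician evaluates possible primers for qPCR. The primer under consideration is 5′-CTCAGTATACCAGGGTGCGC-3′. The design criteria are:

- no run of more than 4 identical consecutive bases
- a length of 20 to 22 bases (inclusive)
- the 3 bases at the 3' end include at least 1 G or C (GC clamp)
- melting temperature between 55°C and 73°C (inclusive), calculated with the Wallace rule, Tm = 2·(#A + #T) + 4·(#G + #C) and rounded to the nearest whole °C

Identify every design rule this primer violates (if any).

Meets all criteria.

Base counts: A=4, T=4, G=6, C=6 (length 20).
homopolymer run: longest run = 3 ✓
length: length 20 ✓
GC clamp: 3' end CGC has 3 G/C ✓
Tm: Tm = 2·8 + 4·12 = 64°C ✓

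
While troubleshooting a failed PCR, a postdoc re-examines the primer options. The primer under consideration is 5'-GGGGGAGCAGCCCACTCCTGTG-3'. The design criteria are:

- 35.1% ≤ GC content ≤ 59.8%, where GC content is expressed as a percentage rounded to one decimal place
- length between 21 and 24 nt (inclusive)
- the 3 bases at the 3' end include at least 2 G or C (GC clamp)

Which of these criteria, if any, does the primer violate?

Fails: GC content.

Base counts: A=3, T=3, G=9, C=7 (length 22).
GC content: GC 16/22 = 72.7%, outside 35.1–59.8% ✗
length: length 22 ✓
GC clamp: 3' end GTG has 2 G/C ✓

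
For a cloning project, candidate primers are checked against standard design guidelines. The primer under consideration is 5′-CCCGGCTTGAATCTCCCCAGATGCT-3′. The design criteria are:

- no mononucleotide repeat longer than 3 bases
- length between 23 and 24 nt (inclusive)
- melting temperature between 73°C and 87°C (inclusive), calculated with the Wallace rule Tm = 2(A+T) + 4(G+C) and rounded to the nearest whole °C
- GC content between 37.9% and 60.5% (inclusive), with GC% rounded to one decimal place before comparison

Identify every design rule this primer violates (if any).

Fails: homopolymer run, length.

Base counts: A=4, T=6, G=5, C=10 (length 25).
homopolymer run: longest run = 4, exceeds 3 ✗
length: length 25, outside 23–24 ✗
Tm: Tm = 2·10 + 4·15 = 80°C ✓
GC content: GC 15/25 = 60.0% ✓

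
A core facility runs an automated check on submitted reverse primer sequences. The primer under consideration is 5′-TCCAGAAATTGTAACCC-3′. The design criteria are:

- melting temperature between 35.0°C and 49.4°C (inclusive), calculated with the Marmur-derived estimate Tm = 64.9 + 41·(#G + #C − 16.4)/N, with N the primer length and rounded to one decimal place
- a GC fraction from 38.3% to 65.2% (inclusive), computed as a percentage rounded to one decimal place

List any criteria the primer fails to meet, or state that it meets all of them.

Meets all criteria.

Base counts: A=6, T=4, G=2, C=5 (length 17).
Tm: Tm = 64.9 + 41·(7 − 16.4)/17 = 42.2°C ✓
GC content: GC 7/17 = 41.2% ✓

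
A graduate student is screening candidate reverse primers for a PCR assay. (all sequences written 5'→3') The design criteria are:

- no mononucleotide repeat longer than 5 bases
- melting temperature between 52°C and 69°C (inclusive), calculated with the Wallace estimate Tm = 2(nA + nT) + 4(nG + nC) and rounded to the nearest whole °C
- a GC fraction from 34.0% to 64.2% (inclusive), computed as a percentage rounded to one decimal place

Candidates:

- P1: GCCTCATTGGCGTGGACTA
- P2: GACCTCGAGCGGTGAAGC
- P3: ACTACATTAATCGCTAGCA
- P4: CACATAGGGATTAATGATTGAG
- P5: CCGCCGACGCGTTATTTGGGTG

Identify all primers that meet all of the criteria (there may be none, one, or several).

P1 (19 nt, A=3 T=5 G=6 C=5): longest run = 2 ✓; Tm = 2·8 + 4·11 = 60°C ✓; GC 11/19 = 57.9% ✓ — passes.
P2 (18 nt, A=4 T=2 G=7 C=5): longest run = 2 ✓; Tm = 2·6 + 4·12 = 60°C ✓; GC 12/18 = 66.7%, outside 34.0–64.2% ✗ — fails.
P3 (19 nt, A=7 T=5 G=2 C=5): longest run = 2 ✓; Tm = 2·12 + 4·7 = 52°C ✓; GC 7/19 = 36.8% ✓ — passes.
P4 (22 nt, A=8 T=6 G=6 C=2): longest run = 3 ✓; Tm = 2·14 + 4·8 = 60°C ✓; GC 8/22 = 36.4% ✓ — passes.
P5 (22 nt, A=2 T=6 G=8 C=6): longest run = 3 ✓; Tm = 2·8 + 4·14 = 72°C, outside 52–69°C ✗; GC 14/22 = 63.6% ✓ — fails.

P1, P3 and P4.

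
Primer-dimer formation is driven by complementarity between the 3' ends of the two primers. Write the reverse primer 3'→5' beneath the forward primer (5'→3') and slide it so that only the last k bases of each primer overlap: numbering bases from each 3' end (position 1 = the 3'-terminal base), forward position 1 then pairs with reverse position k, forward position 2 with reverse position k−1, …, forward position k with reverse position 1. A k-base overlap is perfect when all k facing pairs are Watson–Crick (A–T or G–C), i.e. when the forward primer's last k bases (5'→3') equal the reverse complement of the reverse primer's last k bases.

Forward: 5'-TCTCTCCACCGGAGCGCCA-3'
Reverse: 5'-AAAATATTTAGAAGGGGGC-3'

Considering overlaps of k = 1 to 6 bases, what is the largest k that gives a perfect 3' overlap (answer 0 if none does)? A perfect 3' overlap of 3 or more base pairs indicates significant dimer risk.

Last 6 bases (5'→3') — forward …GCGCCA, reverse …GGGGGC.
Reverse complement of the reverse primer's last 6 bases: GCCCCC; its first k bases are the reverse complement of the reverse primer's last k bases, so a perfect k-base overlap needs the forward primer's last k bases to equal them.
Comparing (forward last k vs required): k=1: A vs G ✗; k=2: CA vs GC ✗; k=3: CCA vs GCC ✗; k=4: GCCA vs GCCC ✗; k=5: CGCCA vs GCCCC ✗; k=6: GCGCCA vs GCCCCC ✗.
No overlap length from 1 to 6 is perfect, so the longest perfect 3' overlap is 0.

Longest perfect overlap: 0 complementary base pairs; below the dimer-risk threshold (threshold 3).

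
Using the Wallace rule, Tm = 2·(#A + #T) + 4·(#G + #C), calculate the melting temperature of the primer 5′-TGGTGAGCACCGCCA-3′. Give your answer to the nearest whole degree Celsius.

Base counts: A=3, T=2, G=5, C=5 (length 15).
Tm = 2·(3+2) + 4·(5+5) = 2·5 + 4·10 = 10 + 40 = 50°C.

50°C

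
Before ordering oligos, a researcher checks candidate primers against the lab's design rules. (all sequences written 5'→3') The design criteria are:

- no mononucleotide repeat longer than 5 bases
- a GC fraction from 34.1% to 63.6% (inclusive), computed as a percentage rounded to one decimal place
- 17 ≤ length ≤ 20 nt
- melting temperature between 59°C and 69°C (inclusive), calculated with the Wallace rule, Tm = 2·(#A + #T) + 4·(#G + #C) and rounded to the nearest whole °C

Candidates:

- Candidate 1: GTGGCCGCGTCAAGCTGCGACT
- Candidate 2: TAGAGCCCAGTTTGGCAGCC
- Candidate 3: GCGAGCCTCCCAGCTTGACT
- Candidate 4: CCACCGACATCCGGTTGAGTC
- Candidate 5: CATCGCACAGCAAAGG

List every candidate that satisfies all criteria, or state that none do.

Candidate 1 (22 nt, A=3 T=4 G=8 C=7): longest run = 2 ✓; GC 15/22 = 68.2%, outside 34.1–63.6% ✗; length 22, outside 17–20 ✗; Tm = 2·7 + 4·15 = 74°C, outside 59–69°C ✗ — fails.
Candidate 2 (20 nt, A=4 T=4 G=6 C=6): longest run = 3 ✓; GC 12/20 = 60.0% ✓; length 20 ✓; Tm = 2·8 + 4·12 = 64°C ✓ — passes.
Candidate 3 (20 nt, A=3 T=4 G=5 C=8): longest run = 3 ✓; GC 13/20 = 65.0%, outside 34.1–63.6% ✗; length 20 ✓; Tm = 2·7 + 4·13 = 66°C ✓ — fails.
Candidate 4 (21 nt, A=4 T=4 G=5 C=8): longest run = 2 ✓; GC 13/21 = 61.9% ✓; length 21, outside 17–20 ✗; Tm = 2·8 + 4·13 = 68°C ✓ — fails.
Candidate 5 (16 nt, A=6 T=1 G=4 C=5): longest run = 3 ✓; GC 9/16 = 56.3% ✓; length 16, outside 17–20 ✗; Tm = 2·7 + 4·9 = 50°C, outside 59–69°C ✗ — fails.

Candidate 2 only.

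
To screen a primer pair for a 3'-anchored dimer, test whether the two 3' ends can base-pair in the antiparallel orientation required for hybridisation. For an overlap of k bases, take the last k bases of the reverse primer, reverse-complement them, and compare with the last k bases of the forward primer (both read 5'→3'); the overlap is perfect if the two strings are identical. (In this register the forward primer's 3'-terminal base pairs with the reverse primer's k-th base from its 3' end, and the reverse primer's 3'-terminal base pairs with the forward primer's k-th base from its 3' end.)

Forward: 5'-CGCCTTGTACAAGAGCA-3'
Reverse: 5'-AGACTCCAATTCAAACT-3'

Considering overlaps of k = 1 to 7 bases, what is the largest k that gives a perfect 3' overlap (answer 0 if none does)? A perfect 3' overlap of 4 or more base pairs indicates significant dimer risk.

Longest perfect overlap: 1 complementary base pair; below the dimer-risk threshold (threshold 4).

Last 7 bases (5'→3') — forward …AAGAGCA, reverse …TCAAACT.
Reverse complement of the reverse primer's last 7 bases: AGTTTGA; its first k bases are the reverse complement of the reverse primer's last k bases, so a perfect k-base overlap needs the forward primer's last k bases to equal them.
Comparing (forward last k vs required): k=1: A vs A ✓; k=2: CA vs AG ✗; k=3: GCA vs AGT ✗; k=4: AGCA vs AGTT ✗; k=5: GAGCA vs AGTTT ✗; k=6: AGAGCA vs AGTTTG ✗; k=7: AAGAGCA vs AGTTTGA ✗.
Only k = 1 is perfect, so the longest perfect 3' overlap is 1.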